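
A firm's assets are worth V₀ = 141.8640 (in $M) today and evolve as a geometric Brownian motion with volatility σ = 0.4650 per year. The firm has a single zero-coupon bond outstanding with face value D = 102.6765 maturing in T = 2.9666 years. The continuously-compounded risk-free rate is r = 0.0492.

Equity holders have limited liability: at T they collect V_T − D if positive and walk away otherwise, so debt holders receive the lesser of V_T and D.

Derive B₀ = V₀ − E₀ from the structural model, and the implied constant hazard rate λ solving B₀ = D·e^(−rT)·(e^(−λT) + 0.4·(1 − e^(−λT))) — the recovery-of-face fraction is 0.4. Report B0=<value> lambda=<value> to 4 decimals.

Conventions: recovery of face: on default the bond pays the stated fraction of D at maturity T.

With assets at 141.8640 and a single debt payment of 102.6765 at 2.9666 years:
d₁ = [ln(V₀/D) + (r + σ²/2)T] / (σ√T)
   = [ln(141.8640/102.6765) + (0.0492 + 0.5·0.4650²)·2.9666] / (0.4650·√2.9666)
   = [0.323286 + 0.466683] / 0.800908 = 0.986342
d₂ = d₁ − σ√T = 0.986342 − 0.800908 = 0.185434
N(d₁) = 0.838017,  N(d₂) = 0.573556,  e^(−rT) = 0.864195
E₀ = V₀·N(d₁) − D·e^(−rT)·N(d₂)
   = 141.8640·0.838017 − 102.6765·0.864195·0.573556 = 67.991435
B₀ = V₀ − E₀ = 141.8640 − 67.991435 = 73.872565
e^(−λT) = (B₀·e^(rT)/D − 0.4)/(1 − 0.4) = (73.8726·1.157146/102.6765 − 0.4)/0.6 = 0.72088536
λ = −ln(0.72088536)/2.9666 = 0.110320

B0=73.8726 lambda=0.1103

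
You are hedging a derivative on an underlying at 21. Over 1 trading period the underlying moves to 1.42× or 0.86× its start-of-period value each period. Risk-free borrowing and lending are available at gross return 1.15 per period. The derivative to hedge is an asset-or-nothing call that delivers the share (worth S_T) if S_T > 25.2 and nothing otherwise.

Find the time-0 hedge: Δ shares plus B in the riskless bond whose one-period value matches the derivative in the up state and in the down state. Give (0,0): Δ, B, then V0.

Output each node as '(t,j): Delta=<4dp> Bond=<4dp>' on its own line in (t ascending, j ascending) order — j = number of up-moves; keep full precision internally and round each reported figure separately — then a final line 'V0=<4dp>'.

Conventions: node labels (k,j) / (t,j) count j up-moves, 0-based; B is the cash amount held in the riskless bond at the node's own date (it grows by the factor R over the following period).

No-arbitrage ⇒ martingale measure with p* = (R−d)/(u−d) = 0.5179.
Terminal payoffs: V(1,0)=0.0000, V(1,1)=29.8200
  t=0,j=0: stock 21.0000 → up 29.8200 (V=29.8200), down 18.0600 (V=0.0000). Price 13.4283; hedge Δ=2.5357, bond B=-39.8217.
Sanity check at the root: Δ(0,0)·S0 + B(0,0) reproduces V0 = 13.4283.

(0,0): Delta=2.5357 Bond=-39.8217
V0=13.4283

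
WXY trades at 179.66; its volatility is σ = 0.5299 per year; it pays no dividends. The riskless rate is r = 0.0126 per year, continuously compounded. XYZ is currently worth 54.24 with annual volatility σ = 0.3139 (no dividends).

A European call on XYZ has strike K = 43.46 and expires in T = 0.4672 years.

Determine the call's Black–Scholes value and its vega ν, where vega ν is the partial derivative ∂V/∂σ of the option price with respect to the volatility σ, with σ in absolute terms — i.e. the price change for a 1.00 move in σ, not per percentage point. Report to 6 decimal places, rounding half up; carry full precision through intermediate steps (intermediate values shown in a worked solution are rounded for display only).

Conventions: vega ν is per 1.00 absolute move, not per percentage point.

price = 11.802901
ν = 7.482201

σ√T = 0.3139·√0.4672 = 0.214557
d₁ = (ln(S/K) + (r+σ²/2)T) / (σ√T) = (ln(54.24/43.46) + (0.0126+0.3139²/2)·0.4672) / 0.214557 = (0.221578 + 0.028904) / 0.214557 = 1.167437
d₂ = d₁ − σ√T = 1.167437 − 0.214557 = 0.952880
e^{−rT} = 0.994131
N(d₁) = 0.878483,  N(d₂) = 0.829674
Call price V = S·N(d₁) − K·e^{−rT}·N(d₂) = 47.648917 − 35.846015 = 11.802901
φ(d₁) = (1/√(2π))·e^{−d₁²/2} = 0.201817
ν = S·φ(d₁)·√T = 7.482201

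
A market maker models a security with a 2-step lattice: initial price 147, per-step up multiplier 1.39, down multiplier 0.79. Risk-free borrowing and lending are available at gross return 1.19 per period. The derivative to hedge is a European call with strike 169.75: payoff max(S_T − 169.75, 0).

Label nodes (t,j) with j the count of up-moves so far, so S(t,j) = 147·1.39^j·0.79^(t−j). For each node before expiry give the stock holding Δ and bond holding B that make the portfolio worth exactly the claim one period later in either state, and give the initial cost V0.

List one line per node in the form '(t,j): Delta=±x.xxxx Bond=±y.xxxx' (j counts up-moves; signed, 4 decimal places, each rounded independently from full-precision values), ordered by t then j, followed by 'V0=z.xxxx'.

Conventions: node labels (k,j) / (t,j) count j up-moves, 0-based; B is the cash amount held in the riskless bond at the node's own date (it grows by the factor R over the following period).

(0,0): Delta=0.7258 Bond=-70.8301
(1,0): Delta=0.0000 Bond=0.0000
(1,1): Delta=0.9321 Bond=-126.4318
V0=35.8633

Risk-neutral probability p* = (R−d)/(u−d) = (1.19−0.79)/(1.39−0.79) = 0.6667.
Expiry values: V(2,0)=0.0000, V(2,1)=0.0000, V(2,2)=114.2687
Node (1,0) S=116.1300: V=(p*·0.0000+(1−p*)·0.0000)/1.19=0.0000; Δ=(0.0000−0.0000)/(161.4207−91.7427)=0.0000; B=V−Δ·S=0.0000
Node (1,1) S=204.3300: V=(p*·114.2687+(1−p*)·0.0000)/1.19=64.0161; Δ=(114.2687−0.0000)/(284.0187−161.4207)=0.9321; B=V−Δ·S=-126.4318
Node (0,0) S=147.0000: V=(p*·64.0161+(1−p*)·0.0000)/1.19=35.8633; Δ=(64.0161−0.0000)/(204.3300−116.1300)=0.7258; B=V−Δ·S=-70.8301
As a check, the time-0 holding Δ(0,0)·S0 + B(0,0) comes to 35.8633 — exactly V0.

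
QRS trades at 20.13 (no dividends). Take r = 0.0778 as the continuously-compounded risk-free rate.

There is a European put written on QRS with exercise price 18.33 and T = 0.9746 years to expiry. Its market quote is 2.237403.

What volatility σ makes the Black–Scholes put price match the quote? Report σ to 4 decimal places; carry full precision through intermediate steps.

At σ = 0.4973 the Black–Scholes value reproduces the quote:
σ√T = 0.4973·√0.9746 = 0.490944
d₁ = (ln(S/K) + (r+σ²/2)T) / (σ√T) = (ln(20.13/18.33) + (0.0778+0.4973²/2)·0.9746) / 0.490944 = (0.093672 + 0.196337) / 0.490944 = 0.590717
d₂ = d₁ − σ√T = 0.590717 − 0.490944 = 0.099774
e^{−rT} = 0.926979
N(−d₁) = 0.277355,  N(−d₂) = 0.460262
V = K·e^{−rT}·N(−d₂) − S·N(−d₁) = 7.820558 − 5.583155 = 2.237403 (matching the quote); vega is positive throughout, so no other σ reproduces this price

sigma = 0.4973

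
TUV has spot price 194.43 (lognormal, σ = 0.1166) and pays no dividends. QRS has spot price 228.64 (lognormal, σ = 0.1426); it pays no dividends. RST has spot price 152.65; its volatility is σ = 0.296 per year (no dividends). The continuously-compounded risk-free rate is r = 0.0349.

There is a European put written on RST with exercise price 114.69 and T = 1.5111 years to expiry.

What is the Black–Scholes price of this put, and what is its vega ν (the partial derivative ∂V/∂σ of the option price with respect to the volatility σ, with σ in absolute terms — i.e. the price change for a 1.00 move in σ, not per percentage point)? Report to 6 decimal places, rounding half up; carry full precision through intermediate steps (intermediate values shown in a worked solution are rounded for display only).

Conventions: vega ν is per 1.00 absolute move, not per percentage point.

σ√T = 0.296·√1.5111 = 0.363863
d₁ = (ln(S/K) + (r+σ²/2)T) / (σ√T) = (ln(152.65/114.69) + (0.0349+0.296²/2)·1.5111) / 0.363863 = (0.285915 + 0.118936) / 0.363863 = 1.112644
d₂ = d₁ − σ√T = 1.112644 − 0.363863 = 0.748781
e^{−rT} = 0.948629
N(−d₁) = 0.132931,  N(−d₂) = 0.226995
Put price V = K·e^{−rT}·N(−d₂) − S·N(−d₁) = 24.696617 − 20.291853 = 4.404764
φ(d₁) = (1/√(2π))·e^{−d₁²/2} = 0.214826
ν = S·φ(d₁)·√T = 40.311600

price = 4.404764
ν = 40.311600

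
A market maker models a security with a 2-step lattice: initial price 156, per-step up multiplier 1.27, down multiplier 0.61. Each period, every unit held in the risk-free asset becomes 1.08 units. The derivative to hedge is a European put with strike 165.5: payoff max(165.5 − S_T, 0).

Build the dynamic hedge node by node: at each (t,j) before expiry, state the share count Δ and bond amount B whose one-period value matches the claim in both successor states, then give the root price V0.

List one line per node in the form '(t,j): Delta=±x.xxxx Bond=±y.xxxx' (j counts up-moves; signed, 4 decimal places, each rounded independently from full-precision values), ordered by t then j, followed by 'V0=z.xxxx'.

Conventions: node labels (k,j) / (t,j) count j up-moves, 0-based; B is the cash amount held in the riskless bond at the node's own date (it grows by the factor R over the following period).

Since d<R<u, set p* = (R−d)/(u−d) = 0.7121; price each node as the discounted p*-expectation of its children.
At maturity the claim pays: V(2,0)=107.4524, V(2,1)=44.6468, V(2,2)=0.0000
Node (1,0) S=95.1600: V=(p*·44.6468+(1−p*)·107.4524)/1.08=58.0807; Δ=(44.6468−107.4524)/(120.8532−58.0476)=-1.0000; B=V−Δ·S=153.2407
Node (1,1) S=198.1200: V=(p*·0.0000+(1−p*)·44.6468)/1.08=11.9008; Δ=(0.0000−44.6468)/(251.6124−120.8532)=-0.3414; B=V−Δ·S=79.5475
Node (0,0) S=156.0000: V=(p*·11.9008+(1−p*)·58.0807)/1.08=23.3287; Δ=(11.9008−58.0807)/(198.1200−95.1600)=-0.4485; B=V−Δ·S=93.2983
Sanity check at the root: Δ(0,0)·S0 + B(0,0) reproduces V0 = 23.3287.

(0,0): Delta=-0.4485 Bond=93.2983
(1,0): Delta=-1.0000 Bond=153.2407
(1,1): Delta=-0.3414 Bond=79.5475
V0=23.3287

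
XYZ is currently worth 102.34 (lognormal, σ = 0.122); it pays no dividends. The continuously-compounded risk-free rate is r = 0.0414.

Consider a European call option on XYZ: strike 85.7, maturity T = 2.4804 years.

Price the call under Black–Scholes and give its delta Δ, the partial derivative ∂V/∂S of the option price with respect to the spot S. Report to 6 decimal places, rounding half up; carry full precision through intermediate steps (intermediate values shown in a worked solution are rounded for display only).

σ√T = 0.122·√2.4804 = 0.192141
d₁ = (ln(S/K) + (r+σ²/2)T) / (σ√T) = (ln(102.34/85.7) + (0.0414+0.122²/2)·2.4804) / 0.192141 = (0.177448 + 0.121148) / 0.192141 = 1.554041
d₂ = d₁ − σ√T = 1.554041 − 0.192141 = 1.361900
e^{−rT} = 0.902408
N(d₁) = 0.939913,  N(d₂) = 0.913385
Call price V = S·N(d₁) − K·e^{−rT}·N(d₂) = 96.190666 − 70.637895 = 25.552772
Δ = N(d₁) = 0.939913

price = 25.552772
Δ = 0.939913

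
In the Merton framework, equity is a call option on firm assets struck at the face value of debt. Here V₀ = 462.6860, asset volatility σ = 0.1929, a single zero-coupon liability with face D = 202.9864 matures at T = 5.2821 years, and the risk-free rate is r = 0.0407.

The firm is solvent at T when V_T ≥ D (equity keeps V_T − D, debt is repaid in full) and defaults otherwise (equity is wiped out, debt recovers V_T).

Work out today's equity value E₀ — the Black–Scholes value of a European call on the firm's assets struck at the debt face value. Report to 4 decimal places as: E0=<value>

E0=299.3514

Apply the equity-as-call identities (strike 202.9864, horizon 5.2821 years):
d₁ = [ln(V₀/D) + (r + σ²/2)T] / (σ√T)
   = [ln(462.6860/202.9864) + (0.0407 + 0.5·0.1929²)·5.2821] / (0.1929·√5.2821)
   = [0.823910 + 0.313256] / 0.443339 = 2.565005
d₂ = d₁ − σ√T = 2.565005 − 0.443339 = 2.121666
N(d₁) = 0.994841,  N(d₂) = 0.983067,  e^(−rT) = 0.806556
E₀ = V₀·N(d₁) − D·e^(−rT)·N(d₂)
   = 462.6860·0.994841 − 202.9864·0.806556·0.983067 = 299.351408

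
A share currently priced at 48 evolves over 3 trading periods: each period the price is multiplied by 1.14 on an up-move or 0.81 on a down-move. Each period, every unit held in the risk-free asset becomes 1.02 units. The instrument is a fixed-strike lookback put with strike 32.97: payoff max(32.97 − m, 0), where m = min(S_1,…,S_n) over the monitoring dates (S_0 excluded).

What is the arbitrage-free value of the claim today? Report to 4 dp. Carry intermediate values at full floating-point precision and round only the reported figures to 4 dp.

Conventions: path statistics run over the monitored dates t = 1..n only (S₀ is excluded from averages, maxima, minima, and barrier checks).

Under the martingale measure an up-move has probability p* = 0.6364; value the claim as the probability-weighted average of per-path payoffs, discounted 3 periods at R = 1.02.
Enumerate all 2^3 = 8 price paths (U = up ×1.14, D = down ×0.81); each path with k up-moves has probability p*^k·(1−p*)^(3−k).
DDD: m=25.5092, payoff=7.4608, prob=0.048084
UDD: m=35.9018, payoff=0.0000, prob=0.084147
DUD: m=35.9018, payoff=0.0000, prob=0.084147
UUD: m=50.5284, payoff=0.0000, prob=0.147258
DDU: m=31.4928, payoff=1.4772, prob=0.084147
UDU: m=44.3232, payoff=0.0000, prob=0.147258
DUU: m=38.8800, payoff=0.0000, prob=0.147258
UUU: m=54.7200, payoff=0.0000, prob=0.257701
Price = Σ prob·payoff / R^3 = 0.483050 / 1.061208 = 0.4552

price = 0.4552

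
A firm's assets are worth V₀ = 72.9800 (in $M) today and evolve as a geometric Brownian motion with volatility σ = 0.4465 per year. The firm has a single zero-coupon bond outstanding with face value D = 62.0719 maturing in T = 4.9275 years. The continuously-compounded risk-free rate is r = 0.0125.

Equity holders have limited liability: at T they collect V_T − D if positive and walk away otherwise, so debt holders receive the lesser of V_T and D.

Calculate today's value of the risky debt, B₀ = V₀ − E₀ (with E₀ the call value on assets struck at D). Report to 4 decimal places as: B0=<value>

Work the structural quantities from V₀ = 72.9800 against face 62.0719:
d₁ = [ln(V₀/D) + (r + σ²/2)T] / (σ√T)
   = [ln(72.9800/62.0719) + (0.0125 + 0.5·0.4465²)·4.9275] / (0.4465·√4.9275)
   = [0.161892 + 0.552772] / 0.991139 = 0.721053
d₂ = d₁ − σ√T = 0.721053 − 0.991139 = -0.270086
N(d₁) = 0.764562,  N(d₂) = 0.393547,  e^(−rT) = 0.940265
E₀ = V₀·N(d₁) − D·e^(−rT)·N(d₂)
   = 72.9800·0.764562 − 62.0719·0.940265·0.393547 = 32.828724
B₀ = V₀ − E₀ = 72.9800 − 32.828724 = 40.151276

B0=40.1513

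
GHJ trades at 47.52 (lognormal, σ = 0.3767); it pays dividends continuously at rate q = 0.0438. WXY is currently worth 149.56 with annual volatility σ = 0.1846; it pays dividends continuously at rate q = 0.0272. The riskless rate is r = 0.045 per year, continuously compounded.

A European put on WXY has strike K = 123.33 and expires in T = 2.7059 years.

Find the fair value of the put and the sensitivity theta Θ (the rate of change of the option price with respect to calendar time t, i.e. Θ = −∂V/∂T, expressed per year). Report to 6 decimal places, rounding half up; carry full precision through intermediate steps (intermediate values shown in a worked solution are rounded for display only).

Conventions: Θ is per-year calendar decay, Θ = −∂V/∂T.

σ√T = 0.1846·√2.7059 = 0.303660
d₁ = (ln(S/K) + (r−q+σ²/2)T) / (σ√T) = (ln(149.56/123.33) + (0.045−0.0272+0.1846²/2)·2.7059) / 0.303660 = (0.192834 + 0.094270) / 0.303660 = 0.945477
d₂ = d₁ − σ√T = 0.945477 − 0.303660 = 0.641817
e^{−rT} = 0.885356
e^{−qT} = 0.929043
N(−d₁) = 0.172208,  N(−d₂) = 0.260496
Put price V = K·e^{−rT}·N(−d₂) − S·e^{−qT}·N(−d₁) = 28.443789 − 23.927837 = 4.515952
φ(d₁) = (1/√(2π))·e^{−d₁²/2} = 0.255150
Θ = −S·e^{−qT}·φ(d₁)·σ/(2√T) − q·S·e^{−qT}·N(−d₁) + r·K·e^{−rT}·N(−d₂) = −1.989267 − 0.650837 + 1.279971 = -1.360134

price = 4.515952
Θ = -1.360134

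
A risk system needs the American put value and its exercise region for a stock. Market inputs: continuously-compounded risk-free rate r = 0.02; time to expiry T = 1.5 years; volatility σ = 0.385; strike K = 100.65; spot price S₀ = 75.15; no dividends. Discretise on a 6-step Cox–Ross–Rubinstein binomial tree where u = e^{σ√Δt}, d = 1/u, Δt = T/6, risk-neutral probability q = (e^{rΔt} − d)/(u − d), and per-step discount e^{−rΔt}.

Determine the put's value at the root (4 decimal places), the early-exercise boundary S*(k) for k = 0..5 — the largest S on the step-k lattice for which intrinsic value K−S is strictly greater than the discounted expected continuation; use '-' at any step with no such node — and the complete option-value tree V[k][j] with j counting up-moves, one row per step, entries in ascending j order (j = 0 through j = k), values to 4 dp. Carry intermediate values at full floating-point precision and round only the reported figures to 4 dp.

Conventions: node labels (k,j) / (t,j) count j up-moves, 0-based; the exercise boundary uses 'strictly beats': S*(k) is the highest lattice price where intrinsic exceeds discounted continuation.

Δt=0.25000  u=1.21228  d=0.82489  q=0.46496  discount=0.99501
step 6 (expiry): payoffs max(K−S,0) = 76.9734 65.8546 49.5141 25.5000 0.0000 0.0000 0.0000
step 5: (k=5,j=0): S=28.7026, K−S=71.9474, hold=71.4455 ⇒ V=71.9474 exercise | (k=5,j=1): S=42.1817, K−S=58.4683, hold=57.9663 ⇒ V=58.4683 exercise | (k=5,j=2): S=61.9908, K−S=38.6592, hold=38.1572 ⇒ V=38.6592 exercise | (k=5,j=3): S=91.1026, K−S=9.5474, hold=13.5754 ⇒ V=13.5754 continue | (k=5,j=4): S=133.8857, K−S=0.0000, hold=0.0000 ⇒ V=0.0000 continue | (k=5,j=5): S=196.7603, K−S=0.0000, hold=0.0000 ⇒ V=0.0000 continue  boundary S*=61.9908
step 4: (k=4,j=0): S=34.7954, K−S=65.8546, hold=65.3526 ⇒ V=65.8546 exercise | (k=4,j=1): S=51.1359, K−S=49.5141, hold=49.0121 ⇒ V=49.5141 exercise | (k=4,j=2): S=75.1500, K−S=25.5000, hold=26.8615 ⇒ V=26.8615 continue | (k=4,j=3): S=110.4415, K−S=0.0000, hold=7.2271 ⇒ V=7.2271 continue | (k=4,j=4): S=162.3064, K−S=0.0000, hold=0.0000 ⇒ V=0.0000 continue  boundary S*=51.1359
step 3: (k=3,j=0): S=42.1817, K−S=58.4683, hold=57.9663 ⇒ V=58.4683 exercise | (k=3,j=1): S=61.9908, K−S=38.6592, hold=38.7871 ⇒ V=38.7871 continue | (k=3,j=2): S=91.1026, K−S=9.5474, hold=17.6438 ⇒ V=17.6438 continue | (k=3,j=3): S=133.8857, K−S=0.0000, hold=3.8475 ⇒ V=3.8475 continue  boundary S*=42.1817
step 2: (k=2,j=0): S=51.1359, K−S=49.5141, hold=49.0713 ⇒ V=49.5141 exercise | (k=2,j=1): S=75.1500, K−S=25.5000, hold=28.8119 ⇒ V=28.8119 continue | (k=2,j=2): S=110.4415, K−S=0.0000, hold=11.1730 ⇒ V=11.1730 continue  boundary S*=51.1359
step 1: (k=1,j=0): S=61.9908, K−S=38.6592, hold=39.6894 ⇒ V=39.6894 continue | (k=1,j=1): S=91.1026, K−S=9.5474, hold=20.5077 ⇒ V=20.5077 continue  boundary S*=-
step 0: (k=0,j=0): S=75.1500, K−S=25.5000, hold=30.6171 ⇒ V=30.6171 continue  boundary S*=-

price = 30.6171
boundary = - - 51.1359 42.1817 51.1359 61.9908
tree:
30.6171
39.6894 20.5077
49.5141 28.8119 11.1730
58.4683 38.7871 17.6438 3.8475
65.8546 49.5141 26.8615 7.2271 0.0000
71.9474 58.4683 38.6592 13.5754 0.0000 0.0000
76.9734 65.8546 49.5141 25.5000 0.0000 0.0000 0.0000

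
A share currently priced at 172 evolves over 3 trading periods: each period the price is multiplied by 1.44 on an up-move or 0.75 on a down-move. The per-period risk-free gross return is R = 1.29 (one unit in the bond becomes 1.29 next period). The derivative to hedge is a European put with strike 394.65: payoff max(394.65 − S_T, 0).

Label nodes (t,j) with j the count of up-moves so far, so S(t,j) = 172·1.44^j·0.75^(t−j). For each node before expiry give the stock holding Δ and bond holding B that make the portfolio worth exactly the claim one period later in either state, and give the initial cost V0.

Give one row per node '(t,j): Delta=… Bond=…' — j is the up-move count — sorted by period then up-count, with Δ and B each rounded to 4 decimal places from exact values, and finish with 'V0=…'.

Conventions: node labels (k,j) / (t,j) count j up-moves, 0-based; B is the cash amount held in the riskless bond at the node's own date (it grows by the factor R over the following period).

Risk-neutral probability p* = (R−d)/(u−d) = (1.29−0.75)/(1.44−0.75) = 0.7826.
Terminal payoffs: V(3,0)=322.0875, V(3,1)=255.3300, V(3,2)=127.1556, V(3,3)=0.0000
  t=2,j=0: stock 96.7500 → up 139.3200 (V=255.3300), down 72.5625 (V=322.0875). Price 209.1802; hedge Δ=-1.0000, bond B=305.9302.
  t=2,j=1: stock 185.7600 → up 267.4944 (V=127.1556), down 139.3200 (V=255.3300). Price 120.1702; hedge Δ=-1.0000, bond B=305.9302.
  t=2,j=2: stock 356.6592 → up 513.5892 (V=0.0000), down 267.4944 (V=127.1556). Price 21.4283; hedge Δ=-0.5167, bond B=205.7118.
  t=1,j=0: stock 129.0000 → up 185.7600 (V=120.1702), down 96.7500 (V=209.1802). Price 108.1552; hedge Δ=-1.0000, bond B=237.1552.
  t=1,j=1: stock 247.6800 → up 356.6592 (V=21.4283), down 185.7600 (V=120.1702). Price 33.2511; hedge Δ=-0.5778, bond B=176.3554.
  t=0,j=0: stock 172.0000 → up 247.6800 (V=33.2511), down 129.0000 (V=108.1552). Price 38.3989; hedge Δ=-0.6311, bond B=146.9556.
Verification: the root portfolio costs Δ(0,0)·S0 + B(0,0) = 38.3989, matching V0.

(0,0): Delta=-0.6311 Bond=146.9556
(1,0): Delta=-1.0000 Bond=237.1552
(1,1): Delta=-0.5778 Bond=176.3554
(2,0): Delta=-1.0000 Bond=305.9302
(2,1): Delta=-1.0000 Bond=305.9302
(2,2): Delta=-0.5167 Bond=205.7118
V0=38.3989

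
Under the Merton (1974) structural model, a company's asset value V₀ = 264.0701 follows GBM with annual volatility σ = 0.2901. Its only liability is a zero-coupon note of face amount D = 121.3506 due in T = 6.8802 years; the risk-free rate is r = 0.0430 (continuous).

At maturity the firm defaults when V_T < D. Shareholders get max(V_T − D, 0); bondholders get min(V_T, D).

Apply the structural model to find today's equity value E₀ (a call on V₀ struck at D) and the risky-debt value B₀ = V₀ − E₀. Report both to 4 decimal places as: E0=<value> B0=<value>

With assets at 264.0701 and a single debt payment of 121.3506 at 6.8802 years:
d₁ = [ln(V₀/D) + (r + σ²/2)T] / (σ√T)
   = [ln(264.0701/121.3506) + (0.0430 + 0.5·0.2901²)·6.8802] / (0.2901·√6.8802)
   = [0.777531 + 0.585361] / 0.760936 = 1.791072
d₂ = d₁ − σ√T = 1.791072 − 0.760936 = 1.030135
N(d₁) = 0.963359,  N(d₂) = 0.848527,  e^(−rT) = 0.743900
E₀ = V₀·N(d₁) − D·e^(−rT)·N(d₂)
   = 264.0701·0.963359 − 121.3506·0.743900·0.848527 = 177.795516
B₀ = V₀ − E₀ = 264.0701 − 177.795516 = 86.274584

E0=177.7955 B0=86.2746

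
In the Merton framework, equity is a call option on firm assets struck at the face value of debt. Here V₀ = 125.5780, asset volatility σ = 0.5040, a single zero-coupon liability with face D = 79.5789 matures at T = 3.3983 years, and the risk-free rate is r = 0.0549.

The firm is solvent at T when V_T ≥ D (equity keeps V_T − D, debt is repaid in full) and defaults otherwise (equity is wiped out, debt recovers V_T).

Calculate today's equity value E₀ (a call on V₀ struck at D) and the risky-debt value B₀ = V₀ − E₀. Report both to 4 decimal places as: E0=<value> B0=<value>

E0=71.0823 B0=54.4957

Work the structural quantities from V₀ = 125.5780 against face 79.5789:
d₁ = [ln(V₀/D) + (r + σ²/2)T] / (σ√T)
   = [ln(125.5780/79.5789) + (0.0549 + 0.5·0.5040²)·3.3983] / (0.5040·√3.3983)
   = [0.456178 + 0.618178] / 0.929098 = 1.156343
d₂ = d₁ − σ√T = 1.156343 − 0.929098 = 0.227246
N(d₁) = 0.876230,  N(d₂) = 0.589884,  e^(−rT) = 0.829803
E₀ = V₀·N(d₁) − D·e^(−rT)·N(d₂)
   = 125.5780·0.876230 − 79.5789·0.829803·0.589884 = 71.082300
B₀ = V₀ − E₀ = 125.5780 − 71.082300 = 54.495700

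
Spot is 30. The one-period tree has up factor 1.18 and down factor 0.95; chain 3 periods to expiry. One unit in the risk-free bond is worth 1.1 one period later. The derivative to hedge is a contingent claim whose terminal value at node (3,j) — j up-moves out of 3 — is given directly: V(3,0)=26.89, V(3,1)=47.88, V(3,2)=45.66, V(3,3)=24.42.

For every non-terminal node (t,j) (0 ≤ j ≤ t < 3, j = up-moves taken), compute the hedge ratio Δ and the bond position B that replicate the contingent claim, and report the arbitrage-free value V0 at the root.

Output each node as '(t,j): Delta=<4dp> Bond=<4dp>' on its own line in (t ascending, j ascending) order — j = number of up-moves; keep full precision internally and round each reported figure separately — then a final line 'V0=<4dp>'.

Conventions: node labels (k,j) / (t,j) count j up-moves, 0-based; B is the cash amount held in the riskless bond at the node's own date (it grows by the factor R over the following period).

(0,0): Delta=-0.8985 Bond=56.6356
(1,0): Delta=0.8117 Bond=13.5566
(1,1): Delta=-1.6329 Bond=88.2951
(2,0): Delta=3.3707 Bond=-54.3708
(2,1): Delta=-0.2870 Bond=51.8632
(2,2): Delta=-2.2108 Bond=121.2640
V0=29.6798

The replicating-portfolio and risk-neutral prices coincide; use p* = (1.1−0.95)/(1.18−0.95) = 0.6522 for the latter.
Terminal payoffs: V(3,0)=26.8900, V(3,1)=47.8800, V(3,2)=45.6600, V(3,3)=24.4200
Node (2,0) S=27.0750: V=(p*·47.8800+(1−p*)·26.8900)/1.1=36.8901; Δ=(47.8800−26.8900)/(31.9485−25.7212)=3.3707; B=V−Δ·S=-54.3708
Node (2,1) S=33.6300: V=(p*·45.6600+(1−p*)·47.8800)/1.1=42.2111; Δ=(45.6600−47.8800)/(39.6834−31.9485)=-0.2870; B=V−Δ·S=51.8632
Node (2,2) S=41.7720: V=(p*·24.4200+(1−p*)·45.6600)/1.1=28.9162; Δ=(24.4200−45.6600)/(49.2910−39.6834)=-2.2108; B=V−Δ·S=121.2640
Node (1,0) S=28.5000: V=(p*·42.2111+(1−p*)·36.8901)/1.1=36.6912; Δ=(42.2111−36.8901)/(33.6300−27.0750)=0.8117; B=V−Δ·S=13.5566
Node (1,1) S=35.4000: V=(p*·28.9162+(1−p*)·42.2111)/1.1=30.4914; Δ=(28.9162−42.2111)/(41.7720−33.6300)=-1.6329; B=V−Δ·S=88.2951
Node (0,0) S=30.0000: V=(p*·30.4914+(1−p*)·36.6912)/1.1=29.6798; Δ=(30.4914−36.6912)/(35.4000−28.5000)=-0.8985; B=V−Δ·S=56.6356
Check: Δ(0,0)·S0 + B(0,0) = 29.6798 = V0.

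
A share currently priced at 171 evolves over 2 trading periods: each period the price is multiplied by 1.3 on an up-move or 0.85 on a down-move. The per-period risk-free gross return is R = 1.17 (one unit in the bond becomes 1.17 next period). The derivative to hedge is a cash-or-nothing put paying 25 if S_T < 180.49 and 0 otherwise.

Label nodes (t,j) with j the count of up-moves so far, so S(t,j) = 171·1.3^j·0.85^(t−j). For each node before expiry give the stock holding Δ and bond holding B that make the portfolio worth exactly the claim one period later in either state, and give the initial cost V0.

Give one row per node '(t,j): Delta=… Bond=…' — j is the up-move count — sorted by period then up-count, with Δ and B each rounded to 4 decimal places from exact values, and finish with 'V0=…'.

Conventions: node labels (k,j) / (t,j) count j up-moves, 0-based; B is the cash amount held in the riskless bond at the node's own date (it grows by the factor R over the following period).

No-arbitrage ⇒ martingale measure with p* = (R−d)/(u−d) = 0.7111.
Payoffs at expiry: V(2,0)=25.0000, V(2,1)=0.0000, V(2,2)=0.0000
  t=1,j=0: stock 145.3500 → up 188.9550 (V=0.0000), down 123.5475 (V=25.0000). Price 6.1728; hedge Δ=-0.3822, bond B=61.7284.
  t=1,j=1: stock 222.3000 → up 288.9900 (V=0.0000), down 188.9550 (V=0.0000). Price 0.0000; hedge Δ=0.0000, bond B=0.0000.
  t=0,j=0: stock 171.0000 → up 222.3000 (V=0.0000), down 145.3500 (V=6.1728). Price 1.5242; hedge Δ=-0.0802, bond B=15.2416.
As a check, the time-0 holding Δ(0,0)·S0 + B(0,0) comes to 1.5242 — exactly V0.

(0,0): Delta=-0.0802 Bond=15.2416
(1,0): Delta=-0.3822 Bond=61.7284
(1,1): Delta=0.0000 Bond=0.0000
V0=1.5242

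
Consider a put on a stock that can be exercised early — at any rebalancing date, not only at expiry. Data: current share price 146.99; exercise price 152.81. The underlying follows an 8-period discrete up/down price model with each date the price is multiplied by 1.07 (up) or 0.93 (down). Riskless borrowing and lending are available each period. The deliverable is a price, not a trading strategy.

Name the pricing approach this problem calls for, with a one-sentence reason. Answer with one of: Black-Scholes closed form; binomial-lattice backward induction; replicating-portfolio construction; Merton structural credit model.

Key observation: early exercise of the strike-152.81 put must be checked at each of the 8 dates (spot 146.99), which forces a node-by-node comparison of intrinsic and continuation value backward from expiry.

framework: binomial-lattice backward induction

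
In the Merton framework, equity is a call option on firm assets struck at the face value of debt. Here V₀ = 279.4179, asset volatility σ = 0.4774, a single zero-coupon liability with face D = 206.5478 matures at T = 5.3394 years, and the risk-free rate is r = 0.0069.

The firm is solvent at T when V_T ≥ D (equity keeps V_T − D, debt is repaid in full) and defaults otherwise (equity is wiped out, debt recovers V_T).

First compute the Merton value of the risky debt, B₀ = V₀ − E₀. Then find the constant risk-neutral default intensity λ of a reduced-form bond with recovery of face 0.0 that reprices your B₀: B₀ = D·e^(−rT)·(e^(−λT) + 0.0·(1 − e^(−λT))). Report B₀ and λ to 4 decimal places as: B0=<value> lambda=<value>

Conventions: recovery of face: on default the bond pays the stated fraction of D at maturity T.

Equity is a call on the firm's assets struck at D = 206.5478:
d₁ = [ln(V₀/D) + (r + σ²/2)T] / (σ√T)
   = [ln(279.4179/206.5478) + (0.0069 + 0.5·0.4774²)·5.3394] / (0.4774·√5.3394)
   = [0.302177 + 0.645295] / 1.103135 = 0.858890
d₂ = d₁ − σ√T = 0.858890 − 1.103135 = -0.244245
N(d₁) = 0.804799,  N(d₂) = 0.403521,  e^(−rT) = 0.963829
E₀ = V₀·N(d₁) − D·e^(−rT)·N(d₂)
   = 279.4179·0.804799 − 206.5478·0.963829·0.403521 = 144.543830
B₀ = V₀ − E₀ = 279.4179 − 144.543830 = 134.874070
e^(−λT) = (B₀·e^(rT)/D − 0)/(1 − 0) = (134.8741·1.037529/206.5478 − 0)/1 = 0.67749829
λ = −ln(0.67749829)/5.3394 = 0.072920

B0=134.8741 lambda=0.0729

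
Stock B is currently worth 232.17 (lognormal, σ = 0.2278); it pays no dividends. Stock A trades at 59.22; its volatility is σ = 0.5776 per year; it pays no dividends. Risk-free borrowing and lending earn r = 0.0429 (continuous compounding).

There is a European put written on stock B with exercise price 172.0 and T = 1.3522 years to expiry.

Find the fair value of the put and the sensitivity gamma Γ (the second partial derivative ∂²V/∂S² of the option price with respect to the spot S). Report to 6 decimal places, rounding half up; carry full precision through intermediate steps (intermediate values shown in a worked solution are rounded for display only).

price = 2.083730
Γ = 0.002157

σ√T = 0.2278·√1.3522 = 0.264895
d₁ = (ln(S/K) + (r+σ²/2)T) / (σ√T) = (ln(232.17/172.0) + (0.0429+0.2278²/2)·1.3522) / 0.264895 = (0.299975 + 0.093094) / 0.264895 = 1.483868
d₂ = d₁ − σ√T = 1.483868 − 0.264895 = 1.218972
e^{−rT} = 0.943641
N(−d₁) = 0.068922,  N(−d₂) = 0.111427
Put price V = K·e^{−rT}·N(−d₂) − S·N(−d₁) = 18.085354 − 16.001624 = 2.083730
φ(d₁) = (1/√(2π))·e^{−d₁²/2} = 0.132673
Γ = φ(d₁) / (S·σ·√T) = 0.002157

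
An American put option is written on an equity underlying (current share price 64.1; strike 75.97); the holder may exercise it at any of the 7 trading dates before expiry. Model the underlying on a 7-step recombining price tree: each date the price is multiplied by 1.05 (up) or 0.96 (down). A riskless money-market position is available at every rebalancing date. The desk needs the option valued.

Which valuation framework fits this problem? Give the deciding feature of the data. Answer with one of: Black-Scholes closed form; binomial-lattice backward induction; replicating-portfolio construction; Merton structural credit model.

Key observation: the defining feature is the embedded early-exercise option across 7 discrete dates on the spot-64.1 tree; pricing the strike-75.97 put means working backward with an exercise test at every node.

framework: binomial-lattice backward induction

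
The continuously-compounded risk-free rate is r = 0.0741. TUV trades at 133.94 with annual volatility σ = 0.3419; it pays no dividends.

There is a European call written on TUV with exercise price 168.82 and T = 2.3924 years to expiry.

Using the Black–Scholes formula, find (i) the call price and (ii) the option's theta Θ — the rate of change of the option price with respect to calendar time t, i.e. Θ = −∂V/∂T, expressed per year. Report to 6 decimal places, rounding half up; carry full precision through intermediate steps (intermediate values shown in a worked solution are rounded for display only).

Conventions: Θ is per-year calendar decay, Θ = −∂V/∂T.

σ√T = 0.3419·√2.3924 = 0.528830
d₁ = (ln(S/K) + (r+σ²/2)T) / (σ√T) = (ln(133.94/168.82) + (0.0741+0.3419²/2)·2.3924) / 0.528830 = (-0.231441 + 0.317107) / 0.528830 = 0.161992
d₂ = d₁ − σ√T = 0.161992 − 0.528830 = -0.366838
e^{−rT} = 0.837548
N(d₁) = 0.564344,  N(d₂) = 0.356870
Call price V = S·N(d₁) − K·e^{−rT}·N(d₂) = 75.588229 − 50.459574 = 25.128655
φ(d₁) = (1/√(2π))·e^{−d₁²/2} = 0.393742
Θ = −S·φ(d₁)·σ/(2√T) − r·K·e^{−rT}·N(d₂) = −5.828735 − 3.739054 = -9.567789

price = 25.128655
Θ = -9.567789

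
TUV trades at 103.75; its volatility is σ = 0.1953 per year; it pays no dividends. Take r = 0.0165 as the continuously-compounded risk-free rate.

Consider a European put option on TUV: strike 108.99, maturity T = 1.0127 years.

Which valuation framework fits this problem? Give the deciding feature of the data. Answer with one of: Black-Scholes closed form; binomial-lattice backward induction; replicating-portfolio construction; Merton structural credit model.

Key observation: everything needed for the exact continuous-time valuation of the European put on TUV (strike 108.99) is given, and no feature rules the closed form out.

framework: Black-Scholes closed form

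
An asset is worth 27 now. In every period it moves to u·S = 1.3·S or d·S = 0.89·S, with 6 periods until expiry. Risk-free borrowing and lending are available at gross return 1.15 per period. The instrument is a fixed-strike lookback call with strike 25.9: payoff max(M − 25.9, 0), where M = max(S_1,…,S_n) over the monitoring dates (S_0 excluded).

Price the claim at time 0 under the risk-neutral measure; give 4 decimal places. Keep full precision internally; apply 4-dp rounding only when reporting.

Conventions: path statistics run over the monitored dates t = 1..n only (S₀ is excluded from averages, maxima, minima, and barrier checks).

price = 17.2642

Set p* = 0.6341 (from d < R < u); the path-dependent value is the discounted p*-expectation over all price paths.
Enumerate all 2^6 = 64 price paths (U = up ×1.3, D = down ×0.89); each path with k up-moves has probability p*^k·(1−p*)^(6−k).
DDDDDD: M=24.0300, payoff=0.0000, prob=0.002398
UDDDDD: M=35.1000, payoff=9.2000, prob=0.004156
DUDDDD: M=31.2390, payoff=5.3390, prob=0.004156
UUDDDD: M=45.6300, payoff=19.7300, prob=0.007205
DDUDDD: M=27.8027, payoff=1.9027, prob=0.004156
UDUDDD: M=40.6107, payoff=14.7107, prob=0.007205
DUUDDD: M=40.6107, payoff=14.7107, prob=0.007205
UUUDDD: M=59.3190, payoff=33.4190, prob=0.012488
DDDUDD: M=24.7444, payoff=0.0000, prob=0.004156
UDDUDD: M=36.1435, payoff=10.2435, prob=0.007205
DUDUDD: M=36.1435, payoff=10.2435, prob=0.007205
UUDUDD: M=52.7939, payoff=26.8939, prob=0.012488
DDUUDD: M=36.1435, payoff=10.2435, prob=0.007205
UDUUDD: M=52.7939, payoff=26.8939, prob=0.012488
DUUUDD: M=52.7939, payoff=26.8939, prob=0.012488
UUUUDD: M=77.1147, payoff=51.2147, prob=0.021646
DDDDUD: M=24.0300, payoff=0.0000, prob=0.004156
UDDDUD: M=35.1000, payoff=9.2000, prob=0.007205
DUDDUD: M=32.1677, payoff=6.2677, prob=0.007205
UUDDUD: M=46.9866, payoff=21.0866, prob=0.012488
DDUDUD: M=32.1677, payoff=6.2677, prob=0.007205
UDUDUD: M=46.9866, payoff=21.0866, prob=0.012488
DUUDUD: M=46.9866, payoff=21.0866, prob=0.012488
UUUDUD: M=68.6321, payoff=42.7321, prob=0.021646
DDDUUD: M=32.1677, payoff=6.2677, prob=0.007205
UDDUUD: M=46.9866, payoff=21.0866, prob=0.012488
DUDUUD: M=46.9866, payoff=21.0866, prob=0.012488
UUDUUD: M=68.6321, payoff=42.7321, prob=0.021646
DDUUUD: M=46.9866, payoff=21.0866, prob=0.012488
UDUUUD: M=68.6321, payoff=42.7321, prob=0.021646
DUUUUD: M=68.6321, payoff=42.7321, prob=0.021646
UUUUUD: M=100.2491, payoff=74.3491, prob=0.037519
DDDDDU: M=24.0300, payoff=0.0000, prob=0.004156
UDDDDU: M=35.1000, payoff=9.2000, prob=0.007205
DUDDDU: M=31.2390, payoff=5.3390, prob=0.007205
UUDDDU: M=45.6300, payoff=19.7300, prob=0.012488
DDUDDU: M=28.6293, payoff=2.7293, prob=0.007205
UDUDDU: M=41.8181, payoff=15.9181, prob=0.012488
DUUDDU: M=41.8181, payoff=15.9181, prob=0.012488
UUUDDU: M=61.0826, payoff=35.1826, prob=0.021646
DDDUDU: M=28.6293, payoff=2.7293, prob=0.007205
UDDUDU: M=41.8181, payoff=15.9181, prob=0.012488
DUDUDU: M=41.8181, payoff=15.9181, prob=0.012488
UUDUDU: M=61.0826, payoff=35.1826, prob=0.021646
DDUUDU: M=41.8181, payoff=15.9181, prob=0.012488
UDUUDU: M=61.0826, payoff=35.1826, prob=0.021646
DUUUDU: M=61.0826, payoff=35.1826, prob=0.021646
UUUUDU: M=89.2217, payoff=63.3217, prob=0.037519
DDDDUU: M=28.6293, payoff=2.7293, prob=0.007205
UDDDUU: M=41.8181, payoff=15.9181, prob=0.012488
DUDDUU: M=41.8181, payoff=15.9181, prob=0.012488
UUDDUU: M=61.0826, payoff=35.1826, prob=0.021646
DDUDUU: M=41.8181, payoff=15.9181, prob=0.012488
UDUDUU: M=61.0826, payoff=35.1826, prob=0.021646
DUUDUU: M=61.0826, payoff=35.1826, prob=0.021646
UUUDUU: M=89.2217, payoff=63.3217, prob=0.037519
DDDUUU: M=41.8181, payoff=15.9181, prob=0.012488
UDDUUU: M=61.0826, payoff=35.1826, prob=0.021646
DUDUUU: M=61.0826, payoff=35.1826, prob=0.021646
UUDUUU: M=89.2217, payoff=63.3217, prob=0.037519
DDUUUU: M=61.0826, payoff=35.1826, prob=0.021646
UDUUUU: M=89.2217, payoff=63.3217, prob=0.037519
DUUUUU: M=89.2217, payoff=63.3217, prob=0.037519
UUUUUU: M=130.3238, payoff=104.4238, prob=0.065033
Price = Σ prob·payoff / R^6 = 39.933125 / 2.313061 = 17.2642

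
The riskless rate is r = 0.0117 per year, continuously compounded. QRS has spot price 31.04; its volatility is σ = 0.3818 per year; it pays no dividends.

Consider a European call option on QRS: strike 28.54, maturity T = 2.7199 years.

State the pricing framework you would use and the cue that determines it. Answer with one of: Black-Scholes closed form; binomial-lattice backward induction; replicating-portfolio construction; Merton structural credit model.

Key observation: with QRS following a GBM at constant σ and r, the European call struck at 28.54 prices in closed form — nothing here needs a stepwise model or a balance sheet.

framework: Black-Scholes closed form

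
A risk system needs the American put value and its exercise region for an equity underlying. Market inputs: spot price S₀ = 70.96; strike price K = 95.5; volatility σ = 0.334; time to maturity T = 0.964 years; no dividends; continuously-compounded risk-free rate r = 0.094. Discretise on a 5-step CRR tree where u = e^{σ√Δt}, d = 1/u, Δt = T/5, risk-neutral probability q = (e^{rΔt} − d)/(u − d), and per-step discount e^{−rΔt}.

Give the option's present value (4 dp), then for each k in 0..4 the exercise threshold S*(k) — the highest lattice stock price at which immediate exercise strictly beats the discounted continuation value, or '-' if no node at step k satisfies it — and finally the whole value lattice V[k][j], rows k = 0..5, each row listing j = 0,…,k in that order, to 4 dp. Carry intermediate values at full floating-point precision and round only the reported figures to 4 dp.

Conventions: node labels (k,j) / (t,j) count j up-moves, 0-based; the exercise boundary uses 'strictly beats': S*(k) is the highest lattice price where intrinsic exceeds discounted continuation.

Δt=0.19280  u=1.15796  d=0.86359  q=0.52553  discount=0.98204
step 5 (expiry): payoffs max(K−S,0) = 61.4157 49.7977 34.2196 13.3315 0.0000 0.0000
step 4: (k=4,j=0): S=39.4681, K−S=56.0319, hold=54.3167 ⇒ V=56.0319 exercise | (k=4,j=1): S=52.9212, K−S=42.5788, hold=40.8636 ⇒ V=42.5788 exercise | (k=4,j=2): S=70.9600, K−S=24.5400, hold=22.8248 ⇒ V=24.5400 exercise | (k=4,j=3): S=95.1475, K−S=0.3525, hold=6.2118 ⇒ V=6.2118 continue | (k=4,j=4): S=127.5796, K−S=0.0000, hold=0.0000 ⇒ V=0.0000 continue  boundary S*=70.9600
step 3: (k=3,j=0): S=45.7023, K−S=49.7977, hold=48.0825 ⇒ V=49.7977 exercise | (k=3,j=1): S=61.2804, K−S=34.2196, hold=32.5044 ⇒ V=34.2196 exercise | (k=3,j=2): S=82.1685, K−S=13.3315, hold=14.6402 ⇒ V=14.6402 continue | (k=3,j=3): S=110.1766, K−S=0.0000, hold=2.8944 ⇒ V=2.8944 continue  boundary S*=61.2804
step 2: (k=2,j=0): S=52.9212, K−S=42.5788, hold=40.8636 ⇒ V=42.5788 exercise | (k=2,j=1): S=70.9600, K−S=24.5400, hold=23.5003 ⇒ V=24.5400 exercise | (k=2,j=2): S=95.1475, K−S=0.3525, hold=8.3153 ⇒ V=8.3153 continue  boundary S*=70.9600
step 1: (k=1,j=0): S=61.2804, K−S=34.2196, hold=32.5044 ⇒ V=34.2196 exercise | (k=1,j=1): S=82.1685, K−S=13.3315, hold=15.7259 ⇒ V=15.7259 continue  boundary S*=61.2804
step 0: (k=0,j=0): S=70.9600, K−S=24.5400, hold=24.0605 ⇒ V=24.5400 exercise  boundary S*=70.9600

price = 24.5400
boundary = 70.9600 61.2804 70.9600 61.2804 70.9600
tree:
24.5400
34.2196 15.7259
42.5788 24.5400 8.3153
49.7977 34.2196 14.6402 2.8944
56.0319 42.5788 24.5400 6.2118 0.0000
61.4157 49.7977 34.2196 13.3315 0.0000 0.0000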